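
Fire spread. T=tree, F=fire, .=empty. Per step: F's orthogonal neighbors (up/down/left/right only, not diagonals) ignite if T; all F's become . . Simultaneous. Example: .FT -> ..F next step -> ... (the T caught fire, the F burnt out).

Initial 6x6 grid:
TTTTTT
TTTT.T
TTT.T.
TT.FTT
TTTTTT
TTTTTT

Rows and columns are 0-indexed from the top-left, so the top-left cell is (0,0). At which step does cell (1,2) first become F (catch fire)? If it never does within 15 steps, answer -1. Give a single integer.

Step 1: cell (1,2)='T' (+2 fires, +1 burnt)
Step 2: cell (1,2)='T' (+5 fires, +2 burnt)
Step 3: cell (1,2)='T' (+4 fires, +5 burnt)
Step 4: cell (1,2)='T' (+4 fires, +4 burnt)
Step 5: cell (1,2)='T' (+3 fires, +4 burnt)
Step 6: cell (1,2)='T' (+3 fires, +3 burnt)
Step 7: cell (1,2)='F' (+3 fires, +3 burnt)
  -> target ignites at step 7
Step 8: cell (1,2)='.' (+3 fires, +3 burnt)
Step 9: cell (1,2)='.' (+1 fires, +3 burnt)
Step 10: cell (1,2)='.' (+1 fires, +1 burnt)
Step 11: cell (1,2)='.' (+1 fires, +1 burnt)
Step 12: cell (1,2)='.' (+1 fires, +1 burnt)
Step 13: cell (1,2)='.' (+0 fires, +1 burnt)
  fire out at step 13

7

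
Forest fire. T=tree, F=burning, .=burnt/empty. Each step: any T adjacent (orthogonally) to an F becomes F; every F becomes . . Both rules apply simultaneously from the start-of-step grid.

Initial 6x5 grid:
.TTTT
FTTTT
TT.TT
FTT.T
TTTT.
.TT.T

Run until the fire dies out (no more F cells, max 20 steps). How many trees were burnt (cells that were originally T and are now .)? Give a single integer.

Step 1: +4 fires, +2 burnt (F count now 4)
Step 2: +5 fires, +4 burnt (F count now 5)
Step 3: +4 fires, +5 burnt (F count now 4)
Step 4: +5 fires, +4 burnt (F count now 5)
Step 5: +2 fires, +5 burnt (F count now 2)
Step 6: +1 fires, +2 burnt (F count now 1)
Step 7: +0 fires, +1 burnt (F count now 0)
Fire out after step 7
Initially T: 22, now '.': 29
Total burnt (originally-T cells now '.'): 21

Answer: 21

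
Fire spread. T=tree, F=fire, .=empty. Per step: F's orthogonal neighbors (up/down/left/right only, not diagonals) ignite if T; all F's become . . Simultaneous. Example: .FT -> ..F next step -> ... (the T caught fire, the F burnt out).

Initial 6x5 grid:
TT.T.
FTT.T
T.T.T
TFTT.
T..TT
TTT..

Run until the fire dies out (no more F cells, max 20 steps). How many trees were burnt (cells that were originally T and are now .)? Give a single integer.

Step 1: +5 fires, +2 burnt (F count now 5)
Step 2: +5 fires, +5 burnt (F count now 5)
Step 3: +2 fires, +5 burnt (F count now 2)
Step 4: +2 fires, +2 burnt (F count now 2)
Step 5: +1 fires, +2 burnt (F count now 1)
Step 6: +0 fires, +1 burnt (F count now 0)
Fire out after step 6
Initially T: 18, now '.': 27
Total burnt (originally-T cells now '.'): 15

Answer: 15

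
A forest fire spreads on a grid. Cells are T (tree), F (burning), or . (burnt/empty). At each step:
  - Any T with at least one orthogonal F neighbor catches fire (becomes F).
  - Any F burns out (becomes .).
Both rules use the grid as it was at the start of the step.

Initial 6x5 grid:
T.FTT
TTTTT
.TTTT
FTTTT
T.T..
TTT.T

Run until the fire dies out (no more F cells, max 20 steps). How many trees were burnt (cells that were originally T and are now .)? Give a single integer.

Step 1: +4 fires, +2 burnt (F count now 4)
Step 2: +7 fires, +4 burnt (F count now 7)
Step 3: +6 fires, +7 burnt (F count now 6)
Step 4: +4 fires, +6 burnt (F count now 4)
Step 5: +0 fires, +4 burnt (F count now 0)
Fire out after step 5
Initially T: 22, now '.': 29
Total burnt (originally-T cells now '.'): 21

Answer: 21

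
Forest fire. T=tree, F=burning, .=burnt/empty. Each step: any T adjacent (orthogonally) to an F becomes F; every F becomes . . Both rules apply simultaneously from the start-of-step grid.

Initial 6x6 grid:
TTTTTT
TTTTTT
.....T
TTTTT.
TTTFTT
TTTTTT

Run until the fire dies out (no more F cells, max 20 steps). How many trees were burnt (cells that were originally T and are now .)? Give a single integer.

Step 1: +4 fires, +1 burnt (F count now 4)
Step 2: +6 fires, +4 burnt (F count now 6)
Step 3: +4 fires, +6 burnt (F count now 4)
Step 4: +2 fires, +4 burnt (F count now 2)
Step 5: +0 fires, +2 burnt (F count now 0)
Fire out after step 5
Initially T: 29, now '.': 23
Total burnt (originally-T cells now '.'): 16

Answer: 16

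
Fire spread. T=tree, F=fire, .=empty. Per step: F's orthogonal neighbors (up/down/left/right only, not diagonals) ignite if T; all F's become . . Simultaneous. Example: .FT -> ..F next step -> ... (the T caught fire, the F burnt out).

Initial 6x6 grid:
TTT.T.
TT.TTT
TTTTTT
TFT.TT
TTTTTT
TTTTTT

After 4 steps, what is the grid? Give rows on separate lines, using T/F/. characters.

Step 1: 4 trees catch fire, 1 burn out
  TTT.T.
  TT.TTT
  TFTTTT
  F.F.TT
  TFTTTT
  TTTTTT
Step 2: 6 trees catch fire, 4 burn out
  TTT.T.
  TF.TTT
  F.FTTT
  ....TT
  F.FTTT
  TFTTTT
Step 3: 6 trees catch fire, 6 burn out
  TFT.T.
  F..TTT
  ...FTT
  ....TT
  ...FTT
  F.FTTT
Step 4: 6 trees catch fire, 6 burn out
  F.F.T.
  ...FTT
  ....FT
  ....TT
  ....FT
  ...FTT

F.F.T.
...FTT
....FT
....TT
....FT
...FTT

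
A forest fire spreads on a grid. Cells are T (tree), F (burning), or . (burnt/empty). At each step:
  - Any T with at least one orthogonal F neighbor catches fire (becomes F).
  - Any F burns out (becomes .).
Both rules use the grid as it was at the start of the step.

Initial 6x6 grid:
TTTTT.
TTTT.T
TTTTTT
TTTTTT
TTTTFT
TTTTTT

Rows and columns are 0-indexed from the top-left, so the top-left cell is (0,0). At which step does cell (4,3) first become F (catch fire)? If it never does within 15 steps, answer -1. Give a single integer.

Step 1: cell (4,3)='F' (+4 fires, +1 burnt)
  -> target ignites at step 1
Step 2: cell (4,3)='.' (+6 fires, +4 burnt)
Step 3: cell (4,3)='.' (+5 fires, +6 burnt)
Step 4: cell (4,3)='.' (+6 fires, +5 burnt)
Step 5: cell (4,3)='.' (+5 fires, +6 burnt)
Step 6: cell (4,3)='.' (+4 fires, +5 burnt)
Step 7: cell (4,3)='.' (+2 fires, +4 burnt)
Step 8: cell (4,3)='.' (+1 fires, +2 burnt)
Step 9: cell (4,3)='.' (+0 fires, +1 burnt)
  fire out at step 9

1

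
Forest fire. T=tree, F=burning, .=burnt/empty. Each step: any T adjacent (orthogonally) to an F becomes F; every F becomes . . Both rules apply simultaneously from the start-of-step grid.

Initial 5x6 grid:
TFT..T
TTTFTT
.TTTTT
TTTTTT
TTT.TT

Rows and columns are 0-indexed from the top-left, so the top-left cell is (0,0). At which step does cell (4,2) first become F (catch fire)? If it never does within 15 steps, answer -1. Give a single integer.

Step 1: cell (4,2)='T' (+6 fires, +2 burnt)
Step 2: cell (4,2)='T' (+6 fires, +6 burnt)
Step 3: cell (4,2)='T' (+5 fires, +6 burnt)
Step 4: cell (4,2)='F' (+5 fires, +5 burnt)
  -> target ignites at step 4
Step 5: cell (4,2)='.' (+2 fires, +5 burnt)
Step 6: cell (4,2)='.' (+0 fires, +2 burnt)
  fire out at step 6

4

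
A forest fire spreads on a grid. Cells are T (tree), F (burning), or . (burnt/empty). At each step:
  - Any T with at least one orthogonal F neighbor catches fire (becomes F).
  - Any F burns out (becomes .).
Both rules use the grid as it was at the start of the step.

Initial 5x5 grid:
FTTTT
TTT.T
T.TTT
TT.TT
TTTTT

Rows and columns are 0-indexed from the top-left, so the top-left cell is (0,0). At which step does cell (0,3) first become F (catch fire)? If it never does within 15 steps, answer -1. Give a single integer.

Step 1: cell (0,3)='T' (+2 fires, +1 burnt)
Step 2: cell (0,3)='T' (+3 fires, +2 burnt)
Step 3: cell (0,3)='F' (+3 fires, +3 burnt)
  -> target ignites at step 3
Step 4: cell (0,3)='.' (+4 fires, +3 burnt)
Step 5: cell (0,3)='.' (+3 fires, +4 burnt)
Step 6: cell (0,3)='.' (+3 fires, +3 burnt)
Step 7: cell (0,3)='.' (+2 fires, +3 burnt)
Step 8: cell (0,3)='.' (+1 fires, +2 burnt)
Step 9: cell (0,3)='.' (+0 fires, +1 burnt)
  fire out at step 9

3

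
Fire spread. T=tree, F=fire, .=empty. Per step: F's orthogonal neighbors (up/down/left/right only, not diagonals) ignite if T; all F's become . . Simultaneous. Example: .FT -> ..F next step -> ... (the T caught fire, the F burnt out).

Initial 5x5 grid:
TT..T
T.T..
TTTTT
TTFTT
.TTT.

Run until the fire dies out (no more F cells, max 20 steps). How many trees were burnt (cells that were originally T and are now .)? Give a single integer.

Step 1: +4 fires, +1 burnt (F count now 4)
Step 2: +7 fires, +4 burnt (F count now 7)
Step 3: +2 fires, +7 burnt (F count now 2)
Step 4: +1 fires, +2 burnt (F count now 1)
Step 5: +1 fires, +1 burnt (F count now 1)
Step 6: +1 fires, +1 burnt (F count now 1)
Step 7: +0 fires, +1 burnt (F count now 0)
Fire out after step 7
Initially T: 17, now '.': 24
Total burnt (originally-T cells now '.'): 16

Answer: 16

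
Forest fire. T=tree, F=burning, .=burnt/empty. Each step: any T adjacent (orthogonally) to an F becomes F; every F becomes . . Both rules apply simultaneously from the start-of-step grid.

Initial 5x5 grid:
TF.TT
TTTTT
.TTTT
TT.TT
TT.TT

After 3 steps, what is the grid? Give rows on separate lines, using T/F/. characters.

Step 1: 2 trees catch fire, 1 burn out
  F..TT
  TFTTT
  .TTTT
  TT.TT
  TT.TT
Step 2: 3 trees catch fire, 2 burn out
  ...TT
  F.FTT
  .FTTT
  TT.TT
  TT.TT
Step 3: 3 trees catch fire, 3 burn out
  ...TT
  ...FT
  ..FTT
  TF.TT
  TT.TT

...TT
...FT
..FTT
TF.TT
TT.TT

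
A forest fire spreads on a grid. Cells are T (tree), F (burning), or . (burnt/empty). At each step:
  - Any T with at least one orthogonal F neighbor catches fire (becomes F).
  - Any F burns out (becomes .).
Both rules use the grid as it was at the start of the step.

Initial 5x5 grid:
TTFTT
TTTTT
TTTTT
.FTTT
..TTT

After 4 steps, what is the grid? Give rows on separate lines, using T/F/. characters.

Step 1: 5 trees catch fire, 2 burn out
  TF.FT
  TTFTT
  TFTTT
  ..FTT
  ..TTT
Step 2: 8 trees catch fire, 5 burn out
  F...F
  TF.FT
  F.FTT
  ...FT
  ..FTT
Step 3: 5 trees catch fire, 8 burn out
  .....
  F...F
  ...FT
  ....F
  ...FT
Step 4: 2 trees catch fire, 5 burn out
  .....
  .....
  ....F
  .....
  ....F

.....
.....
....F
.....
....F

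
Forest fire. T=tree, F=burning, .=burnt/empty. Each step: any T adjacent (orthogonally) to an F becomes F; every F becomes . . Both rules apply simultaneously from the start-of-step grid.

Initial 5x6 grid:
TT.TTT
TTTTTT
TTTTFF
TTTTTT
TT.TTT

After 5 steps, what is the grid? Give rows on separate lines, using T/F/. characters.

Step 1: 5 trees catch fire, 2 burn out
  TT.TTT
  TTTTFF
  TTTF..
  TTTTFF
  TT.TTT
Step 2: 7 trees catch fire, 5 burn out
  TT.TFF
  TTTF..
  TTF...
  TTTF..
  TT.TFF
Step 3: 5 trees catch fire, 7 burn out
  TT.F..
  TTF...
  TF....
  TTF...
  TT.F..
Step 4: 3 trees catch fire, 5 burn out
  TT....
  TF....
  F.....
  TF....
  TT....
Step 5: 4 trees catch fire, 3 burn out
  TF....
  F.....
  ......
  F.....
  TF....

TF....
F.....
......
F.....
TF....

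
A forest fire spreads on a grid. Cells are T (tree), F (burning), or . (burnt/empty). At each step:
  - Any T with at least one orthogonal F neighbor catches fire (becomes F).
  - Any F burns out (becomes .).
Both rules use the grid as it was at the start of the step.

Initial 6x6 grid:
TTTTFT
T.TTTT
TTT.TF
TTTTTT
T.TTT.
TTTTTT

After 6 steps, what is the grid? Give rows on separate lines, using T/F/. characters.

Step 1: 6 trees catch fire, 2 burn out
  TTTF.F
  T.TTFF
  TTT.F.
  TTTTTF
  T.TTT.
  TTTTTT
Step 2: 3 trees catch fire, 6 burn out
  TTF...
  T.TF..
  TTT...
  TTTTF.
  T.TTT.
  TTTTTT
Step 3: 4 trees catch fire, 3 burn out
  TF....
  T.F...
  TTT...
  TTTF..
  T.TTF.
  TTTTTT
Step 4: 5 trees catch fire, 4 burn out
  F.....
  T.....
  TTF...
  TTF...
  T.TF..
  TTTTFT
Step 5: 6 trees catch fire, 5 burn out
  ......
  F.....
  TF....
  TF....
  T.F...
  TTTF.F
Step 6: 3 trees catch fire, 6 burn out
  ......
  ......
  F.....
  F.....
  T.....
  TTF...

......
......
F.....
F.....
T.....
TTF...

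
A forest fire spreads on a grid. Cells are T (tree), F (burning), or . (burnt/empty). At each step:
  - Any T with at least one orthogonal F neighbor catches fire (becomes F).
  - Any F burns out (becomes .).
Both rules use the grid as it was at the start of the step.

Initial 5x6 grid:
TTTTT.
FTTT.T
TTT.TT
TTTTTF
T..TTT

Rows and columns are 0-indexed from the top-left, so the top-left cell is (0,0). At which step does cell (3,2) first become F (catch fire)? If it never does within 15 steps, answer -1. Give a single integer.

Step 1: cell (3,2)='T' (+6 fires, +2 burnt)
Step 2: cell (3,2)='T' (+8 fires, +6 burnt)
Step 3: cell (3,2)='F' (+7 fires, +8 burnt)
  -> target ignites at step 3
Step 4: cell (3,2)='.' (+1 fires, +7 burnt)
Step 5: cell (3,2)='.' (+1 fires, +1 burnt)
Step 6: cell (3,2)='.' (+0 fires, +1 burnt)
  fire out at step 6

3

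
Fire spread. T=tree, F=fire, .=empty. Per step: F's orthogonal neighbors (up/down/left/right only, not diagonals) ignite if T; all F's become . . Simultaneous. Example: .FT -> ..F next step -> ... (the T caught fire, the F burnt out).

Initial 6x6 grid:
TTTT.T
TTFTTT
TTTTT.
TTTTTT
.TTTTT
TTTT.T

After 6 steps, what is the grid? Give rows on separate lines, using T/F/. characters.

Step 1: 4 trees catch fire, 1 burn out
  TTFT.T
  TF.FTT
  TTFTT.
  TTTTTT
  .TTTTT
  TTTT.T
Step 2: 7 trees catch fire, 4 burn out
  TF.F.T
  F...FT
  TF.FT.
  TTFTTT
  .TTTTT
  TTTT.T
Step 3: 7 trees catch fire, 7 burn out
  F....T
  .....F
  F...F.
  TF.FTT
  .TFTTT
  TTTT.T
Step 4: 6 trees catch fire, 7 burn out
  .....F
  ......
  ......
  F...FT
  .F.FTT
  TTFT.T
Step 5: 4 trees catch fire, 6 burn out
  ......
  ......
  ......
  .....F
  ....FT
  TF.F.T
Step 6: 2 trees catch fire, 4 burn out
  ......
  ......
  ......
  ......
  .....F
  F....T

......
......
......
......
.....F
F....T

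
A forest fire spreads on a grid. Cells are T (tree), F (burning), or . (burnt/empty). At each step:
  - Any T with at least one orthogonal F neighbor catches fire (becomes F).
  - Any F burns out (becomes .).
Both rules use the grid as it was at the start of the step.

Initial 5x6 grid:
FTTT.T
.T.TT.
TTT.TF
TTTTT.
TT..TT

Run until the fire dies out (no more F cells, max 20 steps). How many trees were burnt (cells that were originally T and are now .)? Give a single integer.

Answer: 19

Derivation:
Step 1: +2 fires, +2 burnt (F count now 2)
Step 2: +4 fires, +2 burnt (F count now 4)
Step 3: +5 fires, +4 burnt (F count now 5)
Step 4: +5 fires, +5 burnt (F count now 5)
Step 5: +2 fires, +5 burnt (F count now 2)
Step 6: +1 fires, +2 burnt (F count now 1)
Step 7: +0 fires, +1 burnt (F count now 0)
Fire out after step 7
Initially T: 20, now '.': 29
Total burnt (originally-T cells now '.'): 19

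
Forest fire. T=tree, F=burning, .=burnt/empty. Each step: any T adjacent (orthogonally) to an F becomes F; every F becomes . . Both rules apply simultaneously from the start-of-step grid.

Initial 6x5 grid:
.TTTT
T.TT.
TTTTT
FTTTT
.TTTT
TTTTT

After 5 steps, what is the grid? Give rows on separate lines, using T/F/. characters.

Step 1: 2 trees catch fire, 1 burn out
  .TTTT
  T.TT.
  FTTTT
  .FTTT
  .TTTT
  TTTTT
Step 2: 4 trees catch fire, 2 burn out
  .TTTT
  F.TT.
  .FTTT
  ..FTT
  .FTTT
  TTTTT
Step 3: 4 trees catch fire, 4 burn out
  .TTTT
  ..TT.
  ..FTT
  ...FT
  ..FTT
  TFTTT
Step 4: 6 trees catch fire, 4 burn out
  .TTTT
  ..FT.
  ...FT
  ....F
  ...FT
  F.FTT
Step 5: 5 trees catch fire, 6 burn out
  .TFTT
  ...F.
  ....F
  .....
  ....F
  ...FT

.TFTT
...F.
....F
.....
....F
...FT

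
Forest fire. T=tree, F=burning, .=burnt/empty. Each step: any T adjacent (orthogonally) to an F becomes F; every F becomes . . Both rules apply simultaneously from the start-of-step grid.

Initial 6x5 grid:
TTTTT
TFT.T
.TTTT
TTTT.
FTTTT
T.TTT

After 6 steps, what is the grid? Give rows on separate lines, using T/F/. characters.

Step 1: 7 trees catch fire, 2 burn out
  TFTTT
  F.F.T
  .FTTT
  FTTT.
  .FTTT
  F.TTT
Step 2: 5 trees catch fire, 7 burn out
  F.FTT
  ....T
  ..FTT
  .FTT.
  ..FTT
  ..TTT
Step 3: 5 trees catch fire, 5 burn out
  ...FT
  ....T
  ...FT
  ..FT.
  ...FT
  ..FTT
Step 4: 5 trees catch fire, 5 burn out
  ....F
  ....T
  ....F
  ...F.
  ....F
  ...FT
Step 5: 2 trees catch fire, 5 burn out
  .....
  ....F
  .....
  .....
  .....
  ....F
Step 6: 0 trees catch fire, 2 burn out
  .....
  .....
  .....
  .....
  .....
  .....

.....
.....
.....
.....
.....
.....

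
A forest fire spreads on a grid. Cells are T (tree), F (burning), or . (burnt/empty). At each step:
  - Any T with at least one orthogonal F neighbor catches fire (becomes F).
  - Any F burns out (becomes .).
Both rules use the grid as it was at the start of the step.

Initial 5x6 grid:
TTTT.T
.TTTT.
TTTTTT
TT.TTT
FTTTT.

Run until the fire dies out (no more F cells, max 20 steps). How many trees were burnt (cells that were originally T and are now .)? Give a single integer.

Step 1: +2 fires, +1 burnt (F count now 2)
Step 2: +3 fires, +2 burnt (F count now 3)
Step 3: +2 fires, +3 burnt (F count now 2)
Step 4: +4 fires, +2 burnt (F count now 4)
Step 5: +4 fires, +4 burnt (F count now 4)
Step 6: +5 fires, +4 burnt (F count now 5)
Step 7: +3 fires, +5 burnt (F count now 3)
Step 8: +0 fires, +3 burnt (F count now 0)
Fire out after step 8
Initially T: 24, now '.': 29
Total burnt (originally-T cells now '.'): 23

Answer: 23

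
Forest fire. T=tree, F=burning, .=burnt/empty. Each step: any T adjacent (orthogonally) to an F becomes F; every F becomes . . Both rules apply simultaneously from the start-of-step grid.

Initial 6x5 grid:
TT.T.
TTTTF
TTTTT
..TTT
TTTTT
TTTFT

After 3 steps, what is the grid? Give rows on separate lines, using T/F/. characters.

Step 1: 5 trees catch fire, 2 burn out
  TT.T.
  TTTF.
  TTTTF
  ..TTT
  TTTFT
  TTF.F
Step 2: 8 trees catch fire, 5 burn out
  TT.F.
  TTF..
  TTTF.
  ..TFF
  TTF.F
  TF...
Step 3: 5 trees catch fire, 8 burn out
  TT...
  TF...
  TTF..
  ..F..
  TF...
  F....

TT...
TF...
TTF..
..F..
TF...
F....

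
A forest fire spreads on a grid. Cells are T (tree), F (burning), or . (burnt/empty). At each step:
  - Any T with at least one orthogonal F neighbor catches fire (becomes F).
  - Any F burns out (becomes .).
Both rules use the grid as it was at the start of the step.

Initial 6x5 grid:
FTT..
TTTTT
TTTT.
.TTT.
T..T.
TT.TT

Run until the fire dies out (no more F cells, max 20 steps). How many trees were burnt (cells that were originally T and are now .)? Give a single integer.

Answer: 17

Derivation:
Step 1: +2 fires, +1 burnt (F count now 2)
Step 2: +3 fires, +2 burnt (F count now 3)
Step 3: +2 fires, +3 burnt (F count now 2)
Step 4: +3 fires, +2 burnt (F count now 3)
Step 5: +3 fires, +3 burnt (F count now 3)
Step 6: +1 fires, +3 burnt (F count now 1)
Step 7: +1 fires, +1 burnt (F count now 1)
Step 8: +1 fires, +1 burnt (F count now 1)
Step 9: +1 fires, +1 burnt (F count now 1)
Step 10: +0 fires, +1 burnt (F count now 0)
Fire out after step 10
Initially T: 20, now '.': 27
Total burnt (originally-T cells now '.'): 17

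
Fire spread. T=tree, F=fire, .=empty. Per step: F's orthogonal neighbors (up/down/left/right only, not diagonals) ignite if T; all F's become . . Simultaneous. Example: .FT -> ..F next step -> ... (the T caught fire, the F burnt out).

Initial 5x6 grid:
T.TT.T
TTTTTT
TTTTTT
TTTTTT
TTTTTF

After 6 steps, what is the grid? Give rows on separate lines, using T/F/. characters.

Step 1: 2 trees catch fire, 1 burn out
  T.TT.T
  TTTTTT
  TTTTTT
  TTTTTF
  TTTTF.
Step 2: 3 trees catch fire, 2 burn out
  T.TT.T
  TTTTTT
  TTTTTF
  TTTTF.
  TTTF..
Step 3: 4 trees catch fire, 3 burn out
  T.TT.T
  TTTTTF
  TTTTF.
  TTTF..
  TTF...
Step 4: 5 trees catch fire, 4 burn out
  T.TT.F
  TTTTF.
  TTTF..
  TTF...
  TF....
Step 5: 4 trees catch fire, 5 burn out
  T.TT..
  TTTF..
  TTF...
  TF....
  F.....
Step 6: 4 trees catch fire, 4 burn out
  T.TF..
  TTF...
  TF....
  F.....
  ......

T.TF..
TTF...
TF....
F.....
......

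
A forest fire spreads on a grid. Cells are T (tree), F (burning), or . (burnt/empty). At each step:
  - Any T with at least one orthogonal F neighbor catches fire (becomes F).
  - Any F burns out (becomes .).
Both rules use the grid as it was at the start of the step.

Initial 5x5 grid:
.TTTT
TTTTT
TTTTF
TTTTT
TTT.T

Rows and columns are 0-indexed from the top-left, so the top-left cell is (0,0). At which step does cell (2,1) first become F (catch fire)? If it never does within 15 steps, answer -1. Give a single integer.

Step 1: cell (2,1)='T' (+3 fires, +1 burnt)
Step 2: cell (2,1)='T' (+5 fires, +3 burnt)
Step 3: cell (2,1)='F' (+4 fires, +5 burnt)
  -> target ignites at step 3
Step 4: cell (2,1)='.' (+5 fires, +4 burnt)
Step 5: cell (2,1)='.' (+4 fires, +5 burnt)
Step 6: cell (2,1)='.' (+1 fires, +4 burnt)
Step 7: cell (2,1)='.' (+0 fires, +1 burnt)
  fire out at step 7

3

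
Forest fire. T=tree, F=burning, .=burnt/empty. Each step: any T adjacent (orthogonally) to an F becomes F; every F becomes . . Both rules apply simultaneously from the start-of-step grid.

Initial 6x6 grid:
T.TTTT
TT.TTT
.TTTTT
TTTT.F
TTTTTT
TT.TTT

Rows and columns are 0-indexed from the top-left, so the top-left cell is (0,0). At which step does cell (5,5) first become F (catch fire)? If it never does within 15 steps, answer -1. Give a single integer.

Step 1: cell (5,5)='T' (+2 fires, +1 burnt)
Step 2: cell (5,5)='F' (+4 fires, +2 burnt)
  -> target ignites at step 2
Step 3: cell (5,5)='.' (+5 fires, +4 burnt)
Step 4: cell (5,5)='.' (+6 fires, +5 burnt)
Step 5: cell (5,5)='.' (+4 fires, +6 burnt)
Step 6: cell (5,5)='.' (+5 fires, +4 burnt)
Step 7: cell (5,5)='.' (+3 fires, +5 burnt)
Step 8: cell (5,5)='.' (+1 fires, +3 burnt)
Step 9: cell (5,5)='.' (+0 fires, +1 burnt)
  fire out at step 9

2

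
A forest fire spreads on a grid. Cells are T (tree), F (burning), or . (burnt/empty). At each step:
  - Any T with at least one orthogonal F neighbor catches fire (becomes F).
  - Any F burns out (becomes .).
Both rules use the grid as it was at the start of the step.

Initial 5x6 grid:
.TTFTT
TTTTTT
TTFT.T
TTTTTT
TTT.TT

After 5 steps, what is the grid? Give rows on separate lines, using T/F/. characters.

Step 1: 7 trees catch fire, 2 burn out
  .TF.FT
  TTFFTT
  TF.F.T
  TTFTTT
  TTT.TT
Step 2: 8 trees catch fire, 7 burn out
  .F...F
  TF..FT
  F....T
  TF.FTT
  TTF.TT
Step 3: 5 trees catch fire, 8 burn out
  ......
  F....F
  .....T
  F...FT
  TF..TT
Step 4: 4 trees catch fire, 5 burn out
  ......
  ......
  .....F
  .....F
  F...FT
Step 5: 1 trees catch fire, 4 burn out
  ......
  ......
  ......
  ......
  .....F

......
......
......
......
.....F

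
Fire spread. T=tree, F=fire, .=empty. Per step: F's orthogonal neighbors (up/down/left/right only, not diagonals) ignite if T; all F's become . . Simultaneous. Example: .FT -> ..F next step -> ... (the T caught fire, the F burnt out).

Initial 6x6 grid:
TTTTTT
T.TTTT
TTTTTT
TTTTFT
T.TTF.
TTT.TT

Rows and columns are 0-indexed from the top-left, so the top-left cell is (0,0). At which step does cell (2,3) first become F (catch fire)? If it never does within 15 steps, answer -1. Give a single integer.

Step 1: cell (2,3)='T' (+5 fires, +2 burnt)
Step 2: cell (2,3)='F' (+6 fires, +5 burnt)
  -> target ignites at step 2
Step 3: cell (2,3)='.' (+6 fires, +6 burnt)
Step 4: cell (2,3)='.' (+6 fires, +6 burnt)
Step 5: cell (2,3)='.' (+4 fires, +6 burnt)
Step 6: cell (2,3)='.' (+2 fires, +4 burnt)
Step 7: cell (2,3)='.' (+1 fires, +2 burnt)
Step 8: cell (2,3)='.' (+0 fires, +1 burnt)
  fire out at step 8

2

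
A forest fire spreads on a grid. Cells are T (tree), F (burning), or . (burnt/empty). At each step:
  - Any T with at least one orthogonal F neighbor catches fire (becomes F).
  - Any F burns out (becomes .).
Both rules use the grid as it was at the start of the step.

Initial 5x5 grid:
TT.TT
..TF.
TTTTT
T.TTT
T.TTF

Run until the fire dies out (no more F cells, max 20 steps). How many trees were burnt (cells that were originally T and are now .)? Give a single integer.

Answer: 15

Derivation:
Step 1: +5 fires, +2 burnt (F count now 5)
Step 2: +5 fires, +5 burnt (F count now 5)
Step 3: +2 fires, +5 burnt (F count now 2)
Step 4: +1 fires, +2 burnt (F count now 1)
Step 5: +1 fires, +1 burnt (F count now 1)
Step 6: +1 fires, +1 burnt (F count now 1)
Step 7: +0 fires, +1 burnt (F count now 0)
Fire out after step 7
Initially T: 17, now '.': 23
Total burnt (originally-T cells now '.'): 15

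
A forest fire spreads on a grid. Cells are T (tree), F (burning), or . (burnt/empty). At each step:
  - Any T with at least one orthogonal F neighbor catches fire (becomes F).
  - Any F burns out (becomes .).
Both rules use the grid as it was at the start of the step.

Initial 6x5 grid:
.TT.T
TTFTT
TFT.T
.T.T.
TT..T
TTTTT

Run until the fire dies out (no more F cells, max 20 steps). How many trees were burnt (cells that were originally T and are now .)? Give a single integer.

Step 1: +6 fires, +2 burnt (F count now 6)
Step 2: +4 fires, +6 burnt (F count now 4)
Step 3: +4 fires, +4 burnt (F count now 4)
Step 4: +2 fires, +4 burnt (F count now 2)
Step 5: +1 fires, +2 burnt (F count now 1)
Step 6: +1 fires, +1 burnt (F count now 1)
Step 7: +1 fires, +1 burnt (F count now 1)
Step 8: +0 fires, +1 burnt (F count now 0)
Fire out after step 8
Initially T: 20, now '.': 29
Total burnt (originally-T cells now '.'): 19

Answer: 19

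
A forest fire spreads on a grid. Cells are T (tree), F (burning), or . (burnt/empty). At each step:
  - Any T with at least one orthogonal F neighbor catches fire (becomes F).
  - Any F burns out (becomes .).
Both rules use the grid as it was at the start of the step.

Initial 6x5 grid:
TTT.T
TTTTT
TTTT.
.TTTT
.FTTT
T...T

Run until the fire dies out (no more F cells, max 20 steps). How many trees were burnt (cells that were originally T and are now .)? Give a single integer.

Step 1: +2 fires, +1 burnt (F count now 2)
Step 2: +3 fires, +2 burnt (F count now 3)
Step 3: +5 fires, +3 burnt (F count now 5)
Step 4: +6 fires, +5 burnt (F count now 6)
Step 5: +3 fires, +6 burnt (F count now 3)
Step 6: +1 fires, +3 burnt (F count now 1)
Step 7: +1 fires, +1 burnt (F count now 1)
Step 8: +0 fires, +1 burnt (F count now 0)
Fire out after step 8
Initially T: 22, now '.': 29
Total burnt (originally-T cells now '.'): 21

Answer: 21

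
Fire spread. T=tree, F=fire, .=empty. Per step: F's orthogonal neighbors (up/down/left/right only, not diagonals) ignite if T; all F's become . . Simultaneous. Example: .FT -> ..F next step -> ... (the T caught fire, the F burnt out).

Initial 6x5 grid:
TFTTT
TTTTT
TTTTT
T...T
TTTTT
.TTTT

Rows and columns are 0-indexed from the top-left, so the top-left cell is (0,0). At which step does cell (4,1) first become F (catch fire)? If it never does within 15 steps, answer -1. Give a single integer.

Step 1: cell (4,1)='T' (+3 fires, +1 burnt)
Step 2: cell (4,1)='T' (+4 fires, +3 burnt)
Step 3: cell (4,1)='T' (+4 fires, +4 burnt)
Step 4: cell (4,1)='T' (+3 fires, +4 burnt)
Step 5: cell (4,1)='T' (+2 fires, +3 burnt)
Step 6: cell (4,1)='F' (+2 fires, +2 burnt)
  -> target ignites at step 6
Step 7: cell (4,1)='.' (+3 fires, +2 burnt)
Step 8: cell (4,1)='.' (+3 fires, +3 burnt)
Step 9: cell (4,1)='.' (+1 fires, +3 burnt)
Step 10: cell (4,1)='.' (+0 fires, +1 burnt)
  fire out at step 10

6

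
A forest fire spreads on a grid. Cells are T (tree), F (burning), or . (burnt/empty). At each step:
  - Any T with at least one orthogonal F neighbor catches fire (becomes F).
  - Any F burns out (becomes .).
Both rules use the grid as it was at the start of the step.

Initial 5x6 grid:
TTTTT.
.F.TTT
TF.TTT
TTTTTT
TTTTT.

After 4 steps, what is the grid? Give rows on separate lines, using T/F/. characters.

Step 1: 3 trees catch fire, 2 burn out
  TFTTT.
  ...TTT
  F..TTT
  TFTTTT
  TTTTT.
Step 2: 5 trees catch fire, 3 burn out
  F.FTT.
  ...TTT
  ...TTT
  F.FTTT
  TFTTT.
Step 3: 4 trees catch fire, 5 burn out
  ...FT.
  ...TTT
  ...TTT
  ...FTT
  F.FTT.
Step 4: 5 trees catch fire, 4 burn out
  ....F.
  ...FTT
  ...FTT
  ....FT
  ...FT.

....F.
...FTT
...FTT
....FT
...FT.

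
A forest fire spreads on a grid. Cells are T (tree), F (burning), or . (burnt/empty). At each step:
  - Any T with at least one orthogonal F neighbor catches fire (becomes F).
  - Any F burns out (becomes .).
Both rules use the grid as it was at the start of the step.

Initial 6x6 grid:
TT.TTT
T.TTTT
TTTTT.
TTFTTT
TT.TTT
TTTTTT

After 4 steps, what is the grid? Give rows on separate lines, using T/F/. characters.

Step 1: 3 trees catch fire, 1 burn out
  TT.TTT
  T.TTTT
  TTFTT.
  TF.FTT
  TT.TTT
  TTTTTT
Step 2: 7 trees catch fire, 3 burn out
  TT.TTT
  T.FTTT
  TF.FT.
  F...FT
  TF.FTT
  TTTTTT
Step 3: 8 trees catch fire, 7 burn out
  TT.TTT
  T..FTT
  F...F.
  .....F
  F...FT
  TFTFTT
Step 4: 7 trees catch fire, 8 burn out
  TT.FTT
  F...FT
  ......
  ......
  .....F
  F.F.FT

TT.FTT
F...FT
......
......
.....F
F.F.FT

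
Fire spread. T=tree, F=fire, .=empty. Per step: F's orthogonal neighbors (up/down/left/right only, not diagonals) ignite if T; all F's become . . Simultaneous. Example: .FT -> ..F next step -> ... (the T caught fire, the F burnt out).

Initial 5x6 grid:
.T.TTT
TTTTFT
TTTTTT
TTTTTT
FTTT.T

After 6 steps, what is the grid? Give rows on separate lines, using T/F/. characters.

Step 1: 6 trees catch fire, 2 burn out
  .T.TFT
  TTTF.F
  TTTTFT
  FTTTTT
  .FTT.T
Step 2: 9 trees catch fire, 6 burn out
  .T.F.F
  TTF...
  FTTF.F
  .FTTFT
  ..FT.T
Step 3: 8 trees catch fire, 9 burn out
  .T....
  FF....
  .FF...
  ..FF.F
  ...F.T
Step 4: 2 trees catch fire, 8 burn out
  .F....
  ......
  ......
  ......
  .....F
Step 5: 0 trees catch fire, 2 burn out
  ......
  ......
  ......
  ......
  ......
Step 6: 0 trees catch fire, 0 burn out
  ......
  ......
  ......
  ......
  ......

......
......
......
......
......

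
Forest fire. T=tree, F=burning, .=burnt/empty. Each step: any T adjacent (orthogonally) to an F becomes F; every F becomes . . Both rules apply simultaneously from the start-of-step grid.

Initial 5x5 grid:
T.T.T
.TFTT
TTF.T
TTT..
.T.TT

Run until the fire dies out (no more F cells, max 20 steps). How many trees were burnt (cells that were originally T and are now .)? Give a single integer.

Answer: 12

Derivation:
Step 1: +5 fires, +2 burnt (F count now 5)
Step 2: +3 fires, +5 burnt (F count now 3)
Step 3: +4 fires, +3 burnt (F count now 4)
Step 4: +0 fires, +4 burnt (F count now 0)
Fire out after step 4
Initially T: 15, now '.': 22
Total burnt (originally-T cells now '.'): 12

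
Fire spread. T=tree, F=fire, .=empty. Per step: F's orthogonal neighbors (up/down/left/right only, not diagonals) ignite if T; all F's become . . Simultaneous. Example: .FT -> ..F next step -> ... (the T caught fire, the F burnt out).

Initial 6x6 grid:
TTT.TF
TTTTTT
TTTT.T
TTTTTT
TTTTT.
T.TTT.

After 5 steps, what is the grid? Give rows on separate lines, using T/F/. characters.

Step 1: 2 trees catch fire, 1 burn out
  TTT.F.
  TTTTTF
  TTTT.T
  TTTTTT
  TTTTT.
  T.TTT.
Step 2: 2 trees catch fire, 2 burn out
  TTT...
  TTTTF.
  TTTT.F
  TTTTTT
  TTTTT.
  T.TTT.
Step 3: 2 trees catch fire, 2 burn out
  TTT...
  TTTF..
  TTTT..
  TTTTTF
  TTTTT.
  T.TTT.
Step 4: 3 trees catch fire, 2 burn out
  TTT...
  TTF...
  TTTF..
  TTTTF.
  TTTTT.
  T.TTT.
Step 5: 5 trees catch fire, 3 burn out
  TTF...
  TF....
  TTF...
  TTTF..
  TTTTF.
  T.TTT.

TTF...
TF....
TTF...
TTTF..
TTTTF.
T.TTT.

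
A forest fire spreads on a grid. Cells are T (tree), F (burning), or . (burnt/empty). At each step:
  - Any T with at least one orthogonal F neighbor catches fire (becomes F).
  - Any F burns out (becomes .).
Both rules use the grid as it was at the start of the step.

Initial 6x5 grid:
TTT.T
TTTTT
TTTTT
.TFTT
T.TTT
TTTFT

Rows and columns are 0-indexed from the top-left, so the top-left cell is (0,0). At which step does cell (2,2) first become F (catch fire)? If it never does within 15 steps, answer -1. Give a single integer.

Step 1: cell (2,2)='F' (+7 fires, +2 burnt)
  -> target ignites at step 1
Step 2: cell (2,2)='.' (+6 fires, +7 burnt)
Step 3: cell (2,2)='.' (+6 fires, +6 burnt)
Step 4: cell (2,2)='.' (+4 fires, +6 burnt)
Step 5: cell (2,2)='.' (+2 fires, +4 burnt)
Step 6: cell (2,2)='.' (+0 fires, +2 burnt)
  fire out at step 6

1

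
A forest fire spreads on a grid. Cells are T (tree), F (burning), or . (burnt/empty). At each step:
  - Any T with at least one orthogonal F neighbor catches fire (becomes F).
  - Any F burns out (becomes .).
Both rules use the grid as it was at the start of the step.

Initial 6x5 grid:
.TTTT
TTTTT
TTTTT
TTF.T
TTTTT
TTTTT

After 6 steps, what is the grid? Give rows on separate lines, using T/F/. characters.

Step 1: 3 trees catch fire, 1 burn out
  .TTTT
  TTTTT
  TTFTT
  TF..T
  TTFTT
  TTTTT
Step 2: 7 trees catch fire, 3 burn out
  .TTTT
  TTFTT
  TF.FT
  F...T
  TF.FT
  TTFTT
Step 3: 9 trees catch fire, 7 burn out
  .TFTT
  TF.FT
  F...F
  ....T
  F...F
  TF.FT
Step 4: 7 trees catch fire, 9 burn out
  .F.FT
  F...F
  .....
  ....F
  .....
  F...F
Step 5: 1 trees catch fire, 7 burn out
  ....F
  .....
  .....
  .....
  .....
  .....
Step 6: 0 trees catch fire, 1 burn out
  .....
  .....
  .....
  .....
  .....
  .....

.....
.....
.....
.....
.....
.....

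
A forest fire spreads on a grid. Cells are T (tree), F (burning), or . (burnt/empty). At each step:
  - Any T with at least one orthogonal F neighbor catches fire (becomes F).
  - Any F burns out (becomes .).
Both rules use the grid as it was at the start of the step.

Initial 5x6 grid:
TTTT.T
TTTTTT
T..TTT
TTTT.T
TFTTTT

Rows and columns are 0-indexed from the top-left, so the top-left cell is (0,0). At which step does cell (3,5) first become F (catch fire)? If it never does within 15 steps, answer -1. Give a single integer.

Step 1: cell (3,5)='T' (+3 fires, +1 burnt)
Step 2: cell (3,5)='T' (+3 fires, +3 burnt)
Step 3: cell (3,5)='T' (+3 fires, +3 burnt)
Step 4: cell (3,5)='T' (+3 fires, +3 burnt)
Step 5: cell (3,5)='F' (+5 fires, +3 burnt)
  -> target ignites at step 5
Step 6: cell (3,5)='.' (+5 fires, +5 burnt)
Step 7: cell (3,5)='.' (+2 fires, +5 burnt)
Step 8: cell (3,5)='.' (+1 fires, +2 burnt)
Step 9: cell (3,5)='.' (+0 fires, +1 burnt)
  fire out at step 9

5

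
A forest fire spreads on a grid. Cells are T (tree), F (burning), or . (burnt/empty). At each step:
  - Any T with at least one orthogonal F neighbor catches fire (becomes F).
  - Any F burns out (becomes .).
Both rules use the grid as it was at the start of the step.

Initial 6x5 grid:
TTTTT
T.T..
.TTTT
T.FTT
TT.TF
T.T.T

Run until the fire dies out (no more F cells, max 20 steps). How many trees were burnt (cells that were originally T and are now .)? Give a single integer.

Answer: 15

Derivation:
Step 1: +5 fires, +2 burnt (F count now 5)
Step 2: +4 fires, +5 burnt (F count now 4)
Step 3: +1 fires, +4 burnt (F count now 1)
Step 4: +2 fires, +1 burnt (F count now 2)
Step 5: +2 fires, +2 burnt (F count now 2)
Step 6: +1 fires, +2 burnt (F count now 1)
Step 7: +0 fires, +1 burnt (F count now 0)
Fire out after step 7
Initially T: 20, now '.': 25
Total burnt (originally-T cells now '.'): 15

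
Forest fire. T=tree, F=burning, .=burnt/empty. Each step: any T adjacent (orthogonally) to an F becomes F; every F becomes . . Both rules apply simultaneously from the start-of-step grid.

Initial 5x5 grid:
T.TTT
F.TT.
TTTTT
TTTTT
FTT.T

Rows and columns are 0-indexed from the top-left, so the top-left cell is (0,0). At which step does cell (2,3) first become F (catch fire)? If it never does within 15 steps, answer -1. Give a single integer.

Step 1: cell (2,3)='T' (+4 fires, +2 burnt)
Step 2: cell (2,3)='T' (+3 fires, +4 burnt)
Step 3: cell (2,3)='T' (+2 fires, +3 burnt)
Step 4: cell (2,3)='F' (+3 fires, +2 burnt)
  -> target ignites at step 4
Step 5: cell (2,3)='.' (+4 fires, +3 burnt)
Step 6: cell (2,3)='.' (+2 fires, +4 burnt)
Step 7: cell (2,3)='.' (+1 fires, +2 burnt)
Step 8: cell (2,3)='.' (+0 fires, +1 burnt)
  fire out at step 8

4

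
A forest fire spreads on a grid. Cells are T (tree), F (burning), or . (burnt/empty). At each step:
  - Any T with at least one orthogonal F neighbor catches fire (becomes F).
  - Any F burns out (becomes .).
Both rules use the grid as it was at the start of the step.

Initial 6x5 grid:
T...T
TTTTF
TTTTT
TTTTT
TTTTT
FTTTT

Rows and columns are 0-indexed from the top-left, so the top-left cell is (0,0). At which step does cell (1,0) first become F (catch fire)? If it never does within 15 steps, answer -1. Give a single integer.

Step 1: cell (1,0)='T' (+5 fires, +2 burnt)
Step 2: cell (1,0)='T' (+6 fires, +5 burnt)
Step 3: cell (1,0)='T' (+8 fires, +6 burnt)
Step 4: cell (1,0)='F' (+5 fires, +8 burnt)
  -> target ignites at step 4
Step 5: cell (1,0)='.' (+1 fires, +5 burnt)
Step 6: cell (1,0)='.' (+0 fires, +1 burnt)
  fire out at step 6

4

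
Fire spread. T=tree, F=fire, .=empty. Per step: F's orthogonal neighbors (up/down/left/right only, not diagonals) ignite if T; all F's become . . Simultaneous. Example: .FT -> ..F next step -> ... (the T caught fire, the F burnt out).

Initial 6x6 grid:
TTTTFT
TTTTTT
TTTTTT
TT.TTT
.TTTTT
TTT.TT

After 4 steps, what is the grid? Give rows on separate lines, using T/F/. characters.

Step 1: 3 trees catch fire, 1 burn out
  TTTF.F
  TTTTFT
  TTTTTT
  TT.TTT
  .TTTTT
  TTT.TT
Step 2: 4 trees catch fire, 3 burn out
  TTF...
  TTTF.F
  TTTTFT
  TT.TTT
  .TTTTT
  TTT.TT
Step 3: 5 trees catch fire, 4 burn out
  TF....
  TTF...
  TTTF.F
  TT.TFT
  .TTTTT
  TTT.TT
Step 4: 6 trees catch fire, 5 burn out
  F.....
  TF....
  TTF...
  TT.F.F
  .TTTFT
  TTT.TT

F.....
TF....
TTF...
TT.F.F
.TTTFT
TTT.TT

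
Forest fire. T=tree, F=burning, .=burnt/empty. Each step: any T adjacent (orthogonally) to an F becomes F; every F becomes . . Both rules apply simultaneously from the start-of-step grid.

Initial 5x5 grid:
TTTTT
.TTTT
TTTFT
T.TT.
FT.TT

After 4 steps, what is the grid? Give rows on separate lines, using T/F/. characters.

Step 1: 6 trees catch fire, 2 burn out
  TTTTT
  .TTFT
  TTF.F
  F.TF.
  .F.TT
Step 2: 7 trees catch fire, 6 burn out
  TTTFT
  .TF.F
  FF...
  ..F..
  ...FT
Step 3: 4 trees catch fire, 7 burn out
  TTF.F
  .F...
  .....
  .....
  ....F
Step 4: 1 trees catch fire, 4 burn out
  TF...
  .....
  .....
  .....
  .....

TF...
.....
.....
.....
.....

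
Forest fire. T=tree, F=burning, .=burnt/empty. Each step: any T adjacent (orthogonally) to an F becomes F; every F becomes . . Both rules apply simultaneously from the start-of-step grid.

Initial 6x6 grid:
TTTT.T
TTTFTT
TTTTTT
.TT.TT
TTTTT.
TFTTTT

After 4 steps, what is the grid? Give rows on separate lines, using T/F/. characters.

Step 1: 7 trees catch fire, 2 burn out
  TTTF.T
  TTF.FT
  TTTFTT
  .TT.TT
  TFTTT.
  F.FTTT
Step 2: 9 trees catch fire, 7 burn out
  TTF..T
  TF...F
  TTF.FT
  .FT.TT
  F.FTT.
  ...FTT
Step 3: 9 trees catch fire, 9 burn out
  TF...F
  F.....
  TF...F
  ..F.FT
  ...FT.
  ....FT
Step 4: 5 trees catch fire, 9 burn out
  F.....
  ......
  F.....
  .....F
  ....F.
  .....F

F.....
......
F.....
.....F
....F.
.....F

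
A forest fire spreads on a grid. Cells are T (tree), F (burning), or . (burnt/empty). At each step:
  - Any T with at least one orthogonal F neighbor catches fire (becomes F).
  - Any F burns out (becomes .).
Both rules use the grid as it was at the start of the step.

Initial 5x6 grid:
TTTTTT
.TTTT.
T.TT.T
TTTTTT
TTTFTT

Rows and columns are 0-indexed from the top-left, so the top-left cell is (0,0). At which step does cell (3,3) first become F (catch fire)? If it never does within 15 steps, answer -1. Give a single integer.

Step 1: cell (3,3)='F' (+3 fires, +1 burnt)
  -> target ignites at step 1
Step 2: cell (3,3)='.' (+5 fires, +3 burnt)
Step 3: cell (3,3)='.' (+5 fires, +5 burnt)
Step 4: cell (3,3)='.' (+5 fires, +5 burnt)
Step 5: cell (3,3)='.' (+4 fires, +5 burnt)
Step 6: cell (3,3)='.' (+2 fires, +4 burnt)
Step 7: cell (3,3)='.' (+1 fires, +2 burnt)
Step 8: cell (3,3)='.' (+0 fires, +1 burnt)
  fire out at step 8

1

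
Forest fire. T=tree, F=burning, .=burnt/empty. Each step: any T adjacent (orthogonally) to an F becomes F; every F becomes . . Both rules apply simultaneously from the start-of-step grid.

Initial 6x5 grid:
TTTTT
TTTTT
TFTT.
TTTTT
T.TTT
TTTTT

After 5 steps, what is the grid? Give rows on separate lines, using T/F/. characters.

Step 1: 4 trees catch fire, 1 burn out
  TTTTT
  TFTTT
  F.FT.
  TFTTT
  T.TTT
  TTTTT
Step 2: 6 trees catch fire, 4 burn out
  TFTTT
  F.FTT
  ...F.
  F.FTT
  T.TTT
  TTTTT
Step 3: 6 trees catch fire, 6 burn out
  F.FTT
  ...FT
  .....
  ...FT
  F.FTT
  TTTTT
Step 4: 6 trees catch fire, 6 burn out
  ...FT
  ....F
  .....
  ....F
  ...FT
  FTFTT
Step 5: 4 trees catch fire, 6 burn out
  ....F
  .....
  .....
  .....
  ....F
  .F.FT

....F
.....
.....
.....
....F
.F.FT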